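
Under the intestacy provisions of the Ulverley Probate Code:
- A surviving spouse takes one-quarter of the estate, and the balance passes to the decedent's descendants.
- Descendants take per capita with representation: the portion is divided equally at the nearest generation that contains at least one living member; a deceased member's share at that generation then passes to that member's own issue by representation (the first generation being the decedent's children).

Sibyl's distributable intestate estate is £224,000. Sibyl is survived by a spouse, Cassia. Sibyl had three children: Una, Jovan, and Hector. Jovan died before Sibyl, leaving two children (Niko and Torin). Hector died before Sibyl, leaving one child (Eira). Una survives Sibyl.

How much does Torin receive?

Cassia takes one-quarter of £224,000 = £56,000. The remaining £168,000 passes to the descendants.
The descendants' portion (£168,000) is divided into 3 shares of £56,000: Una takes £56,000; Jovan's £56,000 share passes to Jovan's issue; Hector's £56,000 share passes to Hector's issue.
Jovan's share (£56,000) is divided into 2 shares of £28,000: Niko and Torin each take £28,000.
Hector's share (£56,000) passes entirely to Eira.

Torin receives £28,000.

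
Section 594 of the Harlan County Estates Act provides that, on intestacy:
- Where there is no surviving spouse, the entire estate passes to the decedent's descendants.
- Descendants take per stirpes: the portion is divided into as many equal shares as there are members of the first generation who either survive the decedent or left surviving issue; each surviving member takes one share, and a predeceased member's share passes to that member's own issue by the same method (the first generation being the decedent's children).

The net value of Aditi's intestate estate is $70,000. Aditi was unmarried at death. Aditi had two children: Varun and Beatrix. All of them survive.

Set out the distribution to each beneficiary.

Varun: $35,000; Beatrix: $35,000

The entire $70,000 passes to the descendants.
That amount ($70,000) is divided into 2 shares of $35,000: Varun and Beatrix each take $35,000.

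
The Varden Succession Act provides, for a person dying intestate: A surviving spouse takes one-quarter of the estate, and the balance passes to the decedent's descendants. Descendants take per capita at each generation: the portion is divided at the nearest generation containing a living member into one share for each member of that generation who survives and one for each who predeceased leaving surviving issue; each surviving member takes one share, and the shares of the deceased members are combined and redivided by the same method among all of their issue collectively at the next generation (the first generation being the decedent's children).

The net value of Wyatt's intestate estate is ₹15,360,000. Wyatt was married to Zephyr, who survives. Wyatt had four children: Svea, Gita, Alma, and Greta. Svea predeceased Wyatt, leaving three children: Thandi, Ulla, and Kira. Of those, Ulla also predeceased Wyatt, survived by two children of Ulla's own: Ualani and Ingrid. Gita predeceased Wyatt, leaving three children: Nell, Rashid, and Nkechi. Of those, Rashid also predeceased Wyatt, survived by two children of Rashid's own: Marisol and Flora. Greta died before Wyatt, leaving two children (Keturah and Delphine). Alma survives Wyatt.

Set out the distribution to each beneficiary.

Zephyr: ₹3,840,000; Thandi: ₹1,080,000; Ualani: ₹540,000; Ingrid: ₹540,000; Kira: ₹1,080,000; Nell: ₹1,080,000; Marisol: ₹540,000; Flora: ₹540,000; Nkechi: ₹1,080,000; Alma: ₹2,880,000; Keturah: ₹1,080,000; Delphine: ₹1,080,000

Zephyr takes one-quarter of ₹15,360,000 = ₹3,840,000. The remaining ₹11,520,000 passes to the descendants.
The descendants' portion (₹11,520,000) is divided at the children's generation into 4 shares of ₹2,880,000. Alma takes ₹2,880,000. The 3 shares of the deceased (Svea, Gita, and Greta) are combined into a pool of ₹8,640,000.
That pool (₹8,640,000) is divided at the grandchildren's generation into 8 shares of ₹1,080,000. Thandi, Kira, Nell, Nkechi, Keturah, and Delphine each take ₹1,080,000. The 2 shares of the deceased (Ulla and Rashid) are combined into a pool of ₹2,160,000.
That pool (₹2,160,000) is divided at the great-grandchildren's generation equally among Ualani, Ingrid, Marisol, and Flora: ₹540,000 each.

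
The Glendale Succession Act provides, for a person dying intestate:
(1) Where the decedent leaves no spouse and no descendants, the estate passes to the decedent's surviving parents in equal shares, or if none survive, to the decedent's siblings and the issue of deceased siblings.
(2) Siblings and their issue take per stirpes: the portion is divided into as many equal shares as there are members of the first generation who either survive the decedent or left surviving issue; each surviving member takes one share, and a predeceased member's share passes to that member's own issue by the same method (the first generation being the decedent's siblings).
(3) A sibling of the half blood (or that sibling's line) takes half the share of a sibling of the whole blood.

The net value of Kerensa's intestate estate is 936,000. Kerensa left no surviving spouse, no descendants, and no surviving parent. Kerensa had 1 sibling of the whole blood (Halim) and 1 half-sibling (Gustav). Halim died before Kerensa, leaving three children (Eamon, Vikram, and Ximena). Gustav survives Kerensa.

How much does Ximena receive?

The entire 936,000 passes to the siblings and their issue.
Counting each half-blood sibling's line as half a unit, there are 3/2 units in 936,000, so one unit is 624,000. Whole-blood lines (Halim) take 624,000 each; half-blood lines (Gustav) take 312,000 each.
Halim's share (624,000) is divided into 3 shares of 208,000: Eamon, Vikram, and Ximena each take 208,000.

Ximena receives 208,000.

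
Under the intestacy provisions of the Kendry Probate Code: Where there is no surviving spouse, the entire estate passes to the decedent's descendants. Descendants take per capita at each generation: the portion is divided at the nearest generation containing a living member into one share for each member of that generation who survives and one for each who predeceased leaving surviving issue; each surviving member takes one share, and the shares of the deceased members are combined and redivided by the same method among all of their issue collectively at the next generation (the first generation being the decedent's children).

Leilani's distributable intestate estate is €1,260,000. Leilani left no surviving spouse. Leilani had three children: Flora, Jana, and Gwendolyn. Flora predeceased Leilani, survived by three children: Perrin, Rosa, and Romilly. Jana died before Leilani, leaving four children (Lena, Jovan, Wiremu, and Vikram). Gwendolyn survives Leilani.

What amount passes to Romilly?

The entire €1,260,000 passes to the descendants.
That amount (€1,260,000) is divided at the children's generation into 3 shares of €420,000. Gwendolyn takes €420,000. The 2 shares of the deceased (Flora and Jana) are combined into a pool of €840,000.
That pool (€840,000) is divided at the grandchildren's generation equally among Perrin, Rosa, Romilly, Lena, Jovan, Wiremu, and Vikram: €120,000 each.

Romilly receives €120,000.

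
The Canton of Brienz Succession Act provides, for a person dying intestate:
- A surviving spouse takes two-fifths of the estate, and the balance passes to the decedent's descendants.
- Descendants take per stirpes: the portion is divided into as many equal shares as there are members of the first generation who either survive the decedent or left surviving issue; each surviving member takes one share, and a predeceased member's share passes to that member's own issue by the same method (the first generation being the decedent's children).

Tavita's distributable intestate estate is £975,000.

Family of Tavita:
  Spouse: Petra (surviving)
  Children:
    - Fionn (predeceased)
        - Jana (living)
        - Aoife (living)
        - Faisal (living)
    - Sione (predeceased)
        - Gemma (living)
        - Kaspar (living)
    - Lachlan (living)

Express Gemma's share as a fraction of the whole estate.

Petra takes two-fifths of £975,000 = £390,000. The remaining £585,000 passes to the descendants.
The descendants' portion (£585,000) is divided into 3 shares of £195,000: Lachlan takes £195,000; Fionn's £195,000 share passes to Fionn's issue; Sione's £195,000 share passes to Sione's issue.
Fionn's share (£195,000) is divided into 3 shares of £65,000: Jana, Aoife, and Faisal each take £65,000.
Sione's share (£195,000) is divided into 2 shares of £97,500: Gemma and Kaspar each take £97,500.

Gemma receives 1/10 of the estate.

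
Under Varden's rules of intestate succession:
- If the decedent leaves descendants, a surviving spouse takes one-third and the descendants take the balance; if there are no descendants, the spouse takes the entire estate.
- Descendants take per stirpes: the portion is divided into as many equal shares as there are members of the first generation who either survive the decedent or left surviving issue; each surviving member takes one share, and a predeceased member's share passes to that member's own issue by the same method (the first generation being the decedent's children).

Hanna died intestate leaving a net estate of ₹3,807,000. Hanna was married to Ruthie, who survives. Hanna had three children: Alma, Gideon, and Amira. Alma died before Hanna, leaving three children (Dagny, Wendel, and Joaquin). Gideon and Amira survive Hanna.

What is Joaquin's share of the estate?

Ruthie takes one-third of ₹3,807,000 = ₹1,269,000. The remaining ₹2,538,000 passes to the descendants.
The descendants' portion (₹2,538,000) is divided into 3 shares of ₹846,000: Gideon and Amira each take ₹846,000; Alma's ₹846,000 share passes to Alma's issue.
Alma's share (₹846,000) is divided into 3 shares of ₹282,000: Dagny, Wendel, and Joaquin each take ₹282,000.

Joaquin receives ₹282,000.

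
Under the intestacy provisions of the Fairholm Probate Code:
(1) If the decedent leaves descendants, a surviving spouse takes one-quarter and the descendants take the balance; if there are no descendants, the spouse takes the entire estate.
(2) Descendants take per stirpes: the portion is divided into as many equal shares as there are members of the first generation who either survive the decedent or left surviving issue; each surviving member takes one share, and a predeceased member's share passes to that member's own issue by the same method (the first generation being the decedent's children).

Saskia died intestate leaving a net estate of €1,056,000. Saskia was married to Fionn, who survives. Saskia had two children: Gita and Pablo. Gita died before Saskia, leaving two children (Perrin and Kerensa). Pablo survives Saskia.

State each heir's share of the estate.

Fionn: €264,000; Perrin: €198,000; Kerensa: €198,000; Pablo: €396,000

Fionn takes one-quarter of €1,056,000 = €264,000. The remaining €792,000 passes to the descendants.
The descendants' portion (€792,000) is divided into 2 shares of €396,000: Pablo takes €396,000; Gita's €396,000 share passes to Gita's issue.
Gita's share (€396,000) is divided into 2 shares of €198,000: Perrin and Kerensa each take €198,000.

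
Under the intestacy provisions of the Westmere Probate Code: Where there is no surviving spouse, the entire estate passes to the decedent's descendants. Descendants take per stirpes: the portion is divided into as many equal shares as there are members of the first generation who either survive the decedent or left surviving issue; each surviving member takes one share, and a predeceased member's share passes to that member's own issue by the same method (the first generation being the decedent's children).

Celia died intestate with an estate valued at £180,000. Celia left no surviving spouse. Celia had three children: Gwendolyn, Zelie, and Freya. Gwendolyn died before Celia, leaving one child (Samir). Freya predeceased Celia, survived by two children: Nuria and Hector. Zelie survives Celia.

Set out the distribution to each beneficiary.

Samir: £60,000; Zelie: £60,000; Nuria: £30,000; Hector: £30,000

The entire £180,000 passes to the descendants.
That amount (£180,000) is divided into 3 shares of £60,000: Zelie takes £60,000; Gwendolyn's £60,000 share passes to Gwendolyn's issue; Freya's £60,000 share passes to Freya's issue.
Gwendolyn's share (£60,000) passes entirely to Samir.
Freya's share (£60,000) is divided into 2 shares of £30,000: Nuria and Hector each take £30,000.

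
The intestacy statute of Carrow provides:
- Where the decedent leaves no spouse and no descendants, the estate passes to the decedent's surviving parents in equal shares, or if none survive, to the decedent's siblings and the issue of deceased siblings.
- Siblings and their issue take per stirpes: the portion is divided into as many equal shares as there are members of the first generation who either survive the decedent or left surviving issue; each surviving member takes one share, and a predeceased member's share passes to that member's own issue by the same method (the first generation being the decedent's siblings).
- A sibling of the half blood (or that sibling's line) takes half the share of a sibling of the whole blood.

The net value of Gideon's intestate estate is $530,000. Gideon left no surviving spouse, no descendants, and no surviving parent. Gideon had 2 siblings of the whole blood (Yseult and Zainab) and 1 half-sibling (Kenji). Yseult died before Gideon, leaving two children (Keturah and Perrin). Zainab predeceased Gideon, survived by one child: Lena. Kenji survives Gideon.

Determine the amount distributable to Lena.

Lena receives $212,000.

The entire $530,000 passes to the siblings and their issue.
Counting each half-blood sibling's line as half a unit, there are 5/2 units in $530,000, so one unit is $212,000. Whole-blood lines (Yseult and Zainab) take $212,000 each; half-blood lines (Kenji) take $106,000 each.
Yseult's share ($212,000) is divided into 2 shares of $106,000: Keturah and Perrin each take $106,000.
Zainab's share ($212,000) passes entirely to Lena.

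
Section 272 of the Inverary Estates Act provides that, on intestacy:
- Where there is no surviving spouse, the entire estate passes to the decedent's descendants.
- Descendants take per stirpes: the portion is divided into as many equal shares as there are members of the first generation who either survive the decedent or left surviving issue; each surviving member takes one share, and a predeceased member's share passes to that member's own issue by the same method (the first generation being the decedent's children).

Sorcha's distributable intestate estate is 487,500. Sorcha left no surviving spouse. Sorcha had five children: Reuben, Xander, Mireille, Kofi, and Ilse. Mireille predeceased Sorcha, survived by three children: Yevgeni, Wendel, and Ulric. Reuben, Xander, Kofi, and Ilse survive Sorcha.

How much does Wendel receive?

Wendel receives 32,500.

The entire 487,500 passes to the descendants.
That amount (487,500) is divided into 5 shares of 97,500: Reuben, Xander, Kofi, and Ilse each take 97,500; Mireille's 97,500 share passes to Mireille's issue.
Mireille's share (97,500) is divided into 3 shares of 32,500: Yevgeni, Wendel, and Ulric each take 32,500.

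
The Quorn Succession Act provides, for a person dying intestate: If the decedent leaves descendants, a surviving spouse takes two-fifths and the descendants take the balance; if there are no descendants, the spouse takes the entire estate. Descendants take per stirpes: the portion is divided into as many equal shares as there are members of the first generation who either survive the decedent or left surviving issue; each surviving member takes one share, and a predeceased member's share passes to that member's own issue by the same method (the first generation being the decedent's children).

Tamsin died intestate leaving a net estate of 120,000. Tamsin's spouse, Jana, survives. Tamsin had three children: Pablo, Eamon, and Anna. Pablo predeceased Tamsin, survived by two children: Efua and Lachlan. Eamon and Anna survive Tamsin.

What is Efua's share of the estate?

Jana takes two-fifths of 120,000 = 48,000. The remaining 72,000 passes to the descendants.
The descendants' portion (72,000) is divided into 3 shares of 24,000: Eamon and Anna each take 24,000; Pablo's 24,000 share passes to Pablo's issue.
Pablo's share (24,000) is divided into 2 shares of 12,000: Efua and Lachlan each take 12,000.

Efua receives 12,000.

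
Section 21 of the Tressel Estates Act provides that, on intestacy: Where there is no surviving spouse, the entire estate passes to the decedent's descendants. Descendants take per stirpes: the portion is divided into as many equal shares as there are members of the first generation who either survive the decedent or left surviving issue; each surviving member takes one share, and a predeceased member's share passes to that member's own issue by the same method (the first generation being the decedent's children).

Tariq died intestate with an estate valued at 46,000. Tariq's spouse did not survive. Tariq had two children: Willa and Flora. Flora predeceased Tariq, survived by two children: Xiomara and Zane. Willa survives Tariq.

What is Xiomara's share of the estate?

The entire 46,000 passes to the descendants.
That amount (46,000) is divided into 2 shares of 23,000: Willa takes 23,000; Flora's 23,000 share passes to Flora's issue.
Flora's share (23,000) is divided into 2 shares of 11,500: Xiomara and Zane each take 11,500.

Xiomara receives 11,500.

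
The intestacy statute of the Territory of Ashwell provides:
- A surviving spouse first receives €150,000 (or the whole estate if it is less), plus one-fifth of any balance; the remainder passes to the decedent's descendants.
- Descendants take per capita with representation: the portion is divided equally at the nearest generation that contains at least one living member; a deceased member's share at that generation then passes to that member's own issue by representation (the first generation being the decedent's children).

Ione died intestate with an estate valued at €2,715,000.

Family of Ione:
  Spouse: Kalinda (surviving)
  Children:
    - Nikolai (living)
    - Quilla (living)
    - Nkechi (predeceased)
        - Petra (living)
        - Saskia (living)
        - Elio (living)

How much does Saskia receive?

Saskia receives €228,000.

Kalinda first takes €150,000, leaving a balance of €2,565,000. Kalinda then takes one-fifth of the balance (€513,000), for a total of €663,000. The remaining €2,052,000 passes to the descendants.
The descendants' portion (€2,052,000) is divided into 3 shares of €684,000: Nikolai and Quilla each take €684,000; Nkechi's €684,000 share passes to Nkechi's issue.
Nkechi's share (€684,000) is divided into 3 shares of €228,000: Petra, Saskia, and Elio each take €228,000.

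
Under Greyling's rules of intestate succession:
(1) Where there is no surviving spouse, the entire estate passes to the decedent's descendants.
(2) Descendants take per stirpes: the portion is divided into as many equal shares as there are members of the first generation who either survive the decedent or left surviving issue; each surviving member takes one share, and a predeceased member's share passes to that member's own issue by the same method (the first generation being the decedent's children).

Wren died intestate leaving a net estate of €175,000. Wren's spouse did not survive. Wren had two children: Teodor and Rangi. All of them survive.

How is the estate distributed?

Teodor: €87,500; Rangi: €87,500

The entire €175,000 passes to the descendants.
That amount (€175,000) is divided into 2 shares of €87,500: Teodor and Rangi each take €87,500.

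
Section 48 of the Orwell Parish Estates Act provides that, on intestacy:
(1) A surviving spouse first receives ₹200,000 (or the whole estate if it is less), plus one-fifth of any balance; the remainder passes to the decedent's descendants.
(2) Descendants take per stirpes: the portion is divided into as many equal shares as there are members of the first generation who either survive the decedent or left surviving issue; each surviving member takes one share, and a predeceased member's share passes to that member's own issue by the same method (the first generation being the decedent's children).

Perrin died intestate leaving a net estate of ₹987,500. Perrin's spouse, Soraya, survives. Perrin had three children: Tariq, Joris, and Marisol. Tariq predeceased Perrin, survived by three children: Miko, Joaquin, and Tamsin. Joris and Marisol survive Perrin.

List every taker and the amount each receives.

Soraya: ₹357,500; Miko: ₹70,000; Joaquin: ₹70,000; Tamsin: ₹70,000; Joris: ₹210,000; Marisol: ₹210,000

Soraya first takes ₹200,000, leaving a balance of ₹787,500. Soraya then takes one-fifth of the balance (₹157,500), for a total of ₹357,500. The remaining ₹630,000 passes to the descendants.
The descendants' portion (₹630,000) is divided into 3 shares of ₹210,000: Joris and Marisol each take ₹210,000; Tariq's ₹210,000 share passes to Tariq's issue.
Tariq's share (₹210,000) is divided into 3 shares of ₹70,000: Miko, Joaquin, and Tamsin each take ₹70,000.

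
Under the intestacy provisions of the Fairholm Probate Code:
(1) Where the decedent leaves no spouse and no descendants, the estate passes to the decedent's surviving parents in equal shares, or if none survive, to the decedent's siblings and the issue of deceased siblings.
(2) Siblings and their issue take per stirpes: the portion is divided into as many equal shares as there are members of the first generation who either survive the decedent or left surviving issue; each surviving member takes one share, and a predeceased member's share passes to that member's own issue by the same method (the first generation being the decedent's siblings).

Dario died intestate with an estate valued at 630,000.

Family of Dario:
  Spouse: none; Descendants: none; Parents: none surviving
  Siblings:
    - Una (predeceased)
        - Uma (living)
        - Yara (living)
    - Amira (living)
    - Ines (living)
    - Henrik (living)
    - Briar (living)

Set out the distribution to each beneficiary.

Uma: 63,000; Yara: 63,000; Amira: 126,000; Ines: 126,000; Henrik: 126,000; Briar: 126,000

The entire 630,000 passes to the siblings and their issue.
That amount (630,000) is divided into 5 shares of 126,000: Amira, Ines, Henrik, and Briar each take 126,000; Una's 126,000 share passes to Una's issue.
Una's share (126,000) is divided into 2 shares of 63,000: Uma and Yara each take 63,000.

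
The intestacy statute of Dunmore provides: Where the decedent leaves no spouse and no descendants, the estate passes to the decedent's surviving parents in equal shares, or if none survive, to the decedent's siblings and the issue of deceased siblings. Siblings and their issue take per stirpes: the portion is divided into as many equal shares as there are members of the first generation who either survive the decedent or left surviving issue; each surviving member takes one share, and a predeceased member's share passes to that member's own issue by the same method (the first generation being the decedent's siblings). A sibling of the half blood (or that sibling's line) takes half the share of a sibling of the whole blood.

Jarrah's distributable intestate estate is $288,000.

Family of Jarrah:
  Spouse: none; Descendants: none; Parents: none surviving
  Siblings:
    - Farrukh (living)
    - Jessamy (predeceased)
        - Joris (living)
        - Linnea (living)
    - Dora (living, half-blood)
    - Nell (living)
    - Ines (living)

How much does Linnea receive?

Linnea receives $32,000.

The entire $288,000 passes to the siblings and their issue.
Counting each half-blood sibling's line as half a unit, there are 9/2 units in $288,000, so one unit is $64,000. Whole-blood lines (Farrukh, Jessamy, Nell, and Ines) take $64,000 each; half-blood lines (Dora) take $32,000 each.
Jessamy's share ($64,000) is divided into 2 shares of $32,000: Joris and Linnea each take $32,000.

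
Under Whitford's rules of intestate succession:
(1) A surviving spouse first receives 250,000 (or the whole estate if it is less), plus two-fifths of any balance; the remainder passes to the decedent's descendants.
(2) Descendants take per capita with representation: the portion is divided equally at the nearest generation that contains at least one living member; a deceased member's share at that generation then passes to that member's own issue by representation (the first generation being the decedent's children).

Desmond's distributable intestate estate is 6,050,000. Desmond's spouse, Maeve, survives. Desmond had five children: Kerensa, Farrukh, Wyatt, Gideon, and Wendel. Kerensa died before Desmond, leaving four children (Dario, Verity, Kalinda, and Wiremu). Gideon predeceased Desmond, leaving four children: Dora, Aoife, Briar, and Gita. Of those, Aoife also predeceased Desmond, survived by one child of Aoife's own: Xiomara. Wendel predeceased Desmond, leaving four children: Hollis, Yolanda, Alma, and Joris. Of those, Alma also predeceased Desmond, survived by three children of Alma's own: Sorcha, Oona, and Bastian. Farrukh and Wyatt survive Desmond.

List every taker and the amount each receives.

Maeve first takes 250,000, leaving a balance of 5,800,000. Maeve then takes two-fifths of the balance (2,320,000), for a total of 2,570,000. The remaining 3,480,000 passes to the descendants.
The descendants' portion (3,480,000) is divided into 5 shares of 696,000: Farrukh and Wyatt each take 696,000; Kerensa's 696,000 share passes to Kerensa's issue; Gideon's 696,000 share passes to Gideon's issue; Wendel's 696,000 share passes to Wendel's issue.
Kerensa's share (696,000) is divided into 4 shares of 174,000: Dario, Verity, Kalinda, and Wiremu each take 174,000.
Gideon's share (696,000) is divided into 4 shares of 174,000: Dora, Briar, and Gita each take 174,000; Aoife's 174,000 share passes to Aoife's issue.
Aoife's share (174,000) passes entirely to Xiomara.
Wendel's share (696,000) is divided into 4 shares of 174,000: Hollis, Yolanda, and Joris each take 174,000; Alma's 174,000 share passes to Alma's issue.
Alma's share (174,000) is divided into 3 shares of 58,000: Sorcha, Oona, and Bastian each take 58,000.

Maeve: 2,570,000; Dario: 174,000; Verity: 174,000; Kalinda: 174,000; Wiremu: 174,000; Farrukh: 696,000; Wyatt: 696,000; Dora: 174,000; Xiomara: 174,000; Briar: 174,000; Gita: 174,000; Hollis: 174,000; Yolanda: 174,000; Sorcha: 58,000; Oona: 58,000; Bastian: 58,000; Joris: 174,000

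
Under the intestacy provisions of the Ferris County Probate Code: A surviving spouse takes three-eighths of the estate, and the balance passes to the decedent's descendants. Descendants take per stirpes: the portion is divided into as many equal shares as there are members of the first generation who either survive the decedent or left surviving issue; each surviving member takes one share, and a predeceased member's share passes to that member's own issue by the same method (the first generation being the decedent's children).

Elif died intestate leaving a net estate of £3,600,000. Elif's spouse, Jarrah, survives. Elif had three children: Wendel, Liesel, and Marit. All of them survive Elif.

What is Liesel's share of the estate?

Liesel receives £750,000.

Jarrah takes three-eighths of £3,600,000 = £1,350,000. The remaining £2,250,000 passes to the descendants.
The descendants' portion (£2,250,000) is divided into 3 shares of £750,000: Wendel, Liesel, and Marit each take £750,000.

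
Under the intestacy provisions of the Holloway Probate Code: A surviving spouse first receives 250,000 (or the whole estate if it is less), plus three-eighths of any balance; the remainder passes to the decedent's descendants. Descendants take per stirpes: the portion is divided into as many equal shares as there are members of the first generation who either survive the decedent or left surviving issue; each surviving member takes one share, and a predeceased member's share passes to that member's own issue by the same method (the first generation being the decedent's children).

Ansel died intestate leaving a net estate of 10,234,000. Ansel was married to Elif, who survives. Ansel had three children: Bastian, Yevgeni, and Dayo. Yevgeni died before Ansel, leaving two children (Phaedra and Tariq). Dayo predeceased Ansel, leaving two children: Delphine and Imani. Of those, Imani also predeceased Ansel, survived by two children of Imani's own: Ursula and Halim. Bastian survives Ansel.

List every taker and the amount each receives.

Elif: 3,994,000; Bastian: 2,080,000; Phaedra: 1,040,000; Tariq: 1,040,000; Delphine: 1,040,000; Ursula: 520,000; Halim: 520,000

Elif first takes 250,000, leaving a balance of 9,984,000. Elif then takes three-eighths of the balance (3,744,000), for a total of 3,994,000. The remaining 6,240,000 passes to the descendants.
The descendants' portion (6,240,000) is divided into 3 shares of 2,080,000: Bastian takes 2,080,000; Yevgeni's 2,080,000 share passes to Yevgeni's issue; Dayo's 2,080,000 share passes to Dayo's issue.
Yevgeni's share (2,080,000) is divided into 2 shares of 1,040,000: Phaedra and Tariq each take 1,040,000.
Dayo's share (2,080,000) is divided into 2 shares of 1,040,000: Delphine takes 1,040,000; Imani's 1,040,000 share passes to Imani's issue.
Imani's share (1,040,000) is divided into 2 shares of 520,000: Ursula and Halim each take 520,000.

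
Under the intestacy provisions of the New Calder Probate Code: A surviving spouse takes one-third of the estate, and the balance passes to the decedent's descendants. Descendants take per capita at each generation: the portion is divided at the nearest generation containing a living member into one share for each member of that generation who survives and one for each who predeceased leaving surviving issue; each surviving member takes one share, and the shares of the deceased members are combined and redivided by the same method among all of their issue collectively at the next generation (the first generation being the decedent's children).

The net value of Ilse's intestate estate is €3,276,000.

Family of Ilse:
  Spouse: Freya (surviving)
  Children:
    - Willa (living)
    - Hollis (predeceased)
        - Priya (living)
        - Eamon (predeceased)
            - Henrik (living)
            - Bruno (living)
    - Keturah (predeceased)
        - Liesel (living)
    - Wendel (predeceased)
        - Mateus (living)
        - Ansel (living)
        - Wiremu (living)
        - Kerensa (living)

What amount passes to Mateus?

Freya takes one-third of €3,276,000 = €1,092,000. The remaining €2,184,000 passes to the descendants.
The descendants' portion (€2,184,000) is divided at the children's generation into 4 shares of €546,000. Willa takes €546,000. The 3 shares of the deceased (Hollis, Keturah, and Wendel) are combined into a pool of €1,638,000.
That pool (€1,638,000) is divided at the grandchildren's generation into 7 shares of €234,000. Priya, Liesel, Mateus, Ansel, Wiremu, and Kerensa each take €234,000. The remaining share for the deceased Eamon (€234,000) is carried to the next generation.
That pool (€234,000) is divided at the great-grandchildren's generation equally among Henrik and Bruno: €117,000 each.

Mateus receives €234,000.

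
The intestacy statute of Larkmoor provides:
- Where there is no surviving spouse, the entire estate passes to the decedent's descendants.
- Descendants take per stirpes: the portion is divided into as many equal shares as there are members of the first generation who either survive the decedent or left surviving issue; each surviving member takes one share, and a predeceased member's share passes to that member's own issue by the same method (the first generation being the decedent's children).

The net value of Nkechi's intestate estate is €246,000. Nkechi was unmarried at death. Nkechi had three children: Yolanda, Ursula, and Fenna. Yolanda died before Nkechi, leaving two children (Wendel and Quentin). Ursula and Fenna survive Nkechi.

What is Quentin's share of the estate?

The entire €246,000 passes to the descendants.
That amount (€246,000) is divided into 3 shares of €82,000: Ursula and Fenna each take €82,000; Yolanda's €82,000 share passes to Yolanda's issue.
Yolanda's share (€82,000) is divided into 2 shares of €41,000: Wendel and Quentin each take €41,000.

Quentin receives €41,000.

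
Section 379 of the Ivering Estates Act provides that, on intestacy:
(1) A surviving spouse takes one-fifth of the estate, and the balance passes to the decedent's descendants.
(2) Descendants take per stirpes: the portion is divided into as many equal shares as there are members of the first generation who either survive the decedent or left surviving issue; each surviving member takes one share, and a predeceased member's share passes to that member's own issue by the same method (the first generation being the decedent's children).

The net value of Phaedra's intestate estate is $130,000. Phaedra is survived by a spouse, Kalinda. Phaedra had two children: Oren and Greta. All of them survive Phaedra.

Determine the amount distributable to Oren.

Kalinda takes one-fifth of $130,000 = $26,000. The remaining $104,000 passes to the descendants.
The descendants' portion ($104,000) is divided into 2 shares of $52,000: Oren and Greta each take $52,000.

Oren receives $52,000.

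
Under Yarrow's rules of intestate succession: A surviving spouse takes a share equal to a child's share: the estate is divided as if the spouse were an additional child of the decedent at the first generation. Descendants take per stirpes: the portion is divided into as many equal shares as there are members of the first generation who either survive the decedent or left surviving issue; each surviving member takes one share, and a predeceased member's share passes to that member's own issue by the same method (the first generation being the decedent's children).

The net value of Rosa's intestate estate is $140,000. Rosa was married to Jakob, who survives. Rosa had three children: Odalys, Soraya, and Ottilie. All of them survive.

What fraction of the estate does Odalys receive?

Odalys receives 1/4 of the estate.

The spouse counts as an additional share at the children's level, so there are 4 primary shares of $35,000. Jakob takes one such share ($35,000).
The children's combined portion ($105,000) is divided into 3 shares of $35,000: Odalys, Soraya, and Ottilie each take $35,000.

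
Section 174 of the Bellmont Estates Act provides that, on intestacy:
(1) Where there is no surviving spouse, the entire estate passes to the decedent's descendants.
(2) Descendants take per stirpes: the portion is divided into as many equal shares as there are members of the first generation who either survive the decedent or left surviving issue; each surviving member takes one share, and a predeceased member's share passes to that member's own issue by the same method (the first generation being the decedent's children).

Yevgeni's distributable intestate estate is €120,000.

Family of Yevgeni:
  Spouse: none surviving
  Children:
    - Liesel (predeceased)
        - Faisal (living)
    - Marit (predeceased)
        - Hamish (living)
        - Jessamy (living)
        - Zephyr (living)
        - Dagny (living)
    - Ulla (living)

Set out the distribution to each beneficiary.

The entire €120,000 passes to the descendants.
That amount (€120,000) is divided into 3 shares of €40,000: Ulla takes €40,000; Liesel's €40,000 share passes to Liesel's issue; Marit's €40,000 share passes to Marit's issue.
Liesel's share (€40,000) passes entirely to Faisal.
Marit's share (€40,000) is divided into 4 shares of €10,000: Hamish, Jessamy, Zephyr, and Dagny each take €10,000.

Faisal: €40,000; Hamish: €10,000; Jessamy: €10,000; Zephyr: €10,000; Dagny: €10,000; Ulla: €40,000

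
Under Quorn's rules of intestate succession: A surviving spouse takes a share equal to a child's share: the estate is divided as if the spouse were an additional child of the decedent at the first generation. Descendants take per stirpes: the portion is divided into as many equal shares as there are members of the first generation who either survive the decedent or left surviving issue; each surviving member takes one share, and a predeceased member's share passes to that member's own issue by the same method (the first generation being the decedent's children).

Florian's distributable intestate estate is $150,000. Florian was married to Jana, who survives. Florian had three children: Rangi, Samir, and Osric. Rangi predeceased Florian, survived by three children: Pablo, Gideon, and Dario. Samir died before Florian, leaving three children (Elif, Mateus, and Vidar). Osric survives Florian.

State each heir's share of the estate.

The spouse counts as an additional share at the children's level, so there are 4 primary shares of $37,500. Jana takes one such share ($37,500).
The children's combined portion ($112,500) is divided into 3 shares of $37,500: Osric takes $37,500; Rangi's $37,500 share passes to Rangi's issue; Samir's $37,500 share passes to Samir's issue.
Rangi's share ($37,500) is divided into 3 shares of $12,500: Pablo, Gideon, and Dario each take $12,500.
Samir's share ($37,500) is divided into 3 shares of $12,500: Elif, Mateus, and Vidar each take $12,500.

Jana: $37,500; Pablo: $12,500; Gideon: $12,500; Dario: $12,500; Elif: $12,500; Mateus: $12,500; Vidar: $12,500; Osric: $37,500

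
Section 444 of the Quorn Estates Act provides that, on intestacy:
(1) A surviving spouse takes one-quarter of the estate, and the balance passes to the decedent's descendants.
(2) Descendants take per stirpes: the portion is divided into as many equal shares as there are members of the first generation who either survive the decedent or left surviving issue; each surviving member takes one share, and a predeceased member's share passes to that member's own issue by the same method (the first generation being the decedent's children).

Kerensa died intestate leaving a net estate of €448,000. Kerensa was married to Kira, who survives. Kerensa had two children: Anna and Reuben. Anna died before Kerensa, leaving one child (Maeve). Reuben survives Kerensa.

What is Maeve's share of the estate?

Kira takes one-quarter of €448,000 = €112,000. The remaining €336,000 passes to the descendants.
The descendants' portion (€336,000) is divided into 2 shares of €168,000: Reuben takes €168,000; Anna's €168,000 share passes to Anna's issue.
Anna's share (€168,000) passes entirely to Maeve.

Maeve receives €168,000.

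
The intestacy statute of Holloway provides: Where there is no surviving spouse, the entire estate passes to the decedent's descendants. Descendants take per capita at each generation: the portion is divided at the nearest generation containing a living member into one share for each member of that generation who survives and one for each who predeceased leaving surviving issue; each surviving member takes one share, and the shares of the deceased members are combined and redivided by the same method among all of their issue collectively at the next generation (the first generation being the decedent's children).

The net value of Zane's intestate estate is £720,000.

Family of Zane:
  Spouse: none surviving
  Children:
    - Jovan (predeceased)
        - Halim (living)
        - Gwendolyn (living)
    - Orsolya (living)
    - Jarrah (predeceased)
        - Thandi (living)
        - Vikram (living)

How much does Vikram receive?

The entire £720,000 passes to the descendants.
That amount (£720,000) is divided at the children's generation into 3 shares of £240,000. Orsolya takes £240,000. The 2 shares of the deceased (Jovan and Jarrah) are combined into a pool of £480,000.
That pool (£480,000) is divided at the grandchildren's generation equally among Halim, Gwendolyn, Thandi, and Vikram: £120,000 each.

Vikram receives £120,000.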